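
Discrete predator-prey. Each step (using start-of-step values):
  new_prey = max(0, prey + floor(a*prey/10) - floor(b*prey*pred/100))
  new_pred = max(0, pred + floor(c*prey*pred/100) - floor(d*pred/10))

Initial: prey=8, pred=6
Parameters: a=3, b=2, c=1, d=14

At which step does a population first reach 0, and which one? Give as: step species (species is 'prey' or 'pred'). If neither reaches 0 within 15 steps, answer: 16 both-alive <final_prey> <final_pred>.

Answer: 1 pred

Derivation:
Step 1: prey: 8+2-0=10; pred: 6+0-8=0
First extinction: pred at step 1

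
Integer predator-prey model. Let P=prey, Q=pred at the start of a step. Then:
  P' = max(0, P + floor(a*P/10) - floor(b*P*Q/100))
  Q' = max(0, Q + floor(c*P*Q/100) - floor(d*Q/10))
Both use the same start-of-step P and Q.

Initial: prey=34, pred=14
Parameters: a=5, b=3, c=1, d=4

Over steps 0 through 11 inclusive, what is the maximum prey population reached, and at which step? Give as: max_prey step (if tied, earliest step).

Step 1: prey: 34+17-14=37; pred: 14+4-5=13
Step 2: prey: 37+18-14=41; pred: 13+4-5=12
Step 3: prey: 41+20-14=47; pred: 12+4-4=12
Step 4: prey: 47+23-16=54; pred: 12+5-4=13
Step 5: prey: 54+27-21=60; pred: 13+7-5=15
Step 6: prey: 60+30-27=63; pred: 15+9-6=18
Step 7: prey: 63+31-34=60; pred: 18+11-7=22
Step 8: prey: 60+30-39=51; pred: 22+13-8=27
Step 9: prey: 51+25-41=35; pred: 27+13-10=30
Step 10: prey: 35+17-31=21; pred: 30+10-12=28
Step 11: prey: 21+10-17=14; pred: 28+5-11=22
Max prey = 63 at step 6

Answer: 63 6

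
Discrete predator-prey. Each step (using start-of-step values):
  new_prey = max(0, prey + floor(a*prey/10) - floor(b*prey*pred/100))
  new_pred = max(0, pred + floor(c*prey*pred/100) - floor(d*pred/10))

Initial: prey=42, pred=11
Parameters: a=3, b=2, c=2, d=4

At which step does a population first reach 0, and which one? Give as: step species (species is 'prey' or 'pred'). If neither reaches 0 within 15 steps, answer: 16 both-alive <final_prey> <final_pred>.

Answer: 16 both-alive 1 2

Derivation:
Step 1: prey: 42+12-9=45; pred: 11+9-4=16
Step 2: prey: 45+13-14=44; pred: 16+14-6=24
Step 3: prey: 44+13-21=36; pred: 24+21-9=36
Step 4: prey: 36+10-25=21; pred: 36+25-14=47
Step 5: prey: 21+6-19=8; pred: 47+19-18=48
Step 6: prey: 8+2-7=3; pred: 48+7-19=36
Step 7: prey: 3+0-2=1; pred: 36+2-14=24
Step 8: prey: 1+0-0=1; pred: 24+0-9=15
Step 9: prey: 1+0-0=1; pred: 15+0-6=9
Step 10: prey: 1+0-0=1; pred: 9+0-3=6
Step 11: prey: 1+0-0=1; pred: 6+0-2=4
Step 12: prey: 1+0-0=1; pred: 4+0-1=3
Step 13: prey: 1+0-0=1; pred: 3+0-1=2
Step 14: prey: 1+0-0=1; pred: 2+0-0=2
Steps 15-15: state stable at prey=1, pred=2 (no change)
No extinction within 15 steps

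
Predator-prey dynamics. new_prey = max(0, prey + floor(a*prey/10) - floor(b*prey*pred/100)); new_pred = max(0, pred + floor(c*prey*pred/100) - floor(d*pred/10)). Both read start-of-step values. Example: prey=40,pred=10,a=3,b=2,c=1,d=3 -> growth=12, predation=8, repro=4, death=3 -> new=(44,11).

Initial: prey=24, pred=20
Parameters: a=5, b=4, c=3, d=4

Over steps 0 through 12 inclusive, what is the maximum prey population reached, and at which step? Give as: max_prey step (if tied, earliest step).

Step 1: prey: 24+12-19=17; pred: 20+14-8=26
Step 2: prey: 17+8-17=8; pred: 26+13-10=29
Step 3: prey: 8+4-9=3; pred: 29+6-11=24
Step 4: prey: 3+1-2=2; pred: 24+2-9=17
Step 5: prey: 2+1-1=2; pred: 17+1-6=12
Step 6: prey: 2+1-0=3; pred: 12+0-4=8
Step 7: prey: 3+1-0=4; pred: 8+0-3=5
Step 8: prey: 4+2-0=6; pred: 5+0-2=3
Step 9: prey: 6+3-0=9; pred: 3+0-1=2
Step 10: prey: 9+4-0=13; pred: 2+0-0=2
Step 11: prey: 13+6-1=18; pred: 2+0-0=2
Step 12: prey: 18+9-1=26; pred: 2+1-0=3
Max prey = 26 at step 12

Answer: 26 12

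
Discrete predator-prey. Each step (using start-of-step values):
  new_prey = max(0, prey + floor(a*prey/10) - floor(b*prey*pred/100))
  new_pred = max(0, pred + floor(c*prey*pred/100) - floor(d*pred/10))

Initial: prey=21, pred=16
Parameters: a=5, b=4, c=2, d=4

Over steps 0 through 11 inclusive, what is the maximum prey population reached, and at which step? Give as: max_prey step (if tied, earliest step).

Step 1: prey: 21+10-13=18; pred: 16+6-6=16
Step 2: prey: 18+9-11=16; pred: 16+5-6=15
Step 3: prey: 16+8-9=15; pred: 15+4-6=13
Step 4: prey: 15+7-7=15; pred: 13+3-5=11
Step 5: prey: 15+7-6=16; pred: 11+3-4=10
Step 6: prey: 16+8-6=18; pred: 10+3-4=9
Step 7: prey: 18+9-6=21; pred: 9+3-3=9
Step 8: prey: 21+10-7=24; pred: 9+3-3=9
Step 9: prey: 24+12-8=28; pred: 9+4-3=10
Step 10: prey: 28+14-11=31; pred: 10+5-4=11
Step 11: prey: 31+15-13=33; pred: 11+6-4=13
Max prey = 33 at step 11

Answer: 33 11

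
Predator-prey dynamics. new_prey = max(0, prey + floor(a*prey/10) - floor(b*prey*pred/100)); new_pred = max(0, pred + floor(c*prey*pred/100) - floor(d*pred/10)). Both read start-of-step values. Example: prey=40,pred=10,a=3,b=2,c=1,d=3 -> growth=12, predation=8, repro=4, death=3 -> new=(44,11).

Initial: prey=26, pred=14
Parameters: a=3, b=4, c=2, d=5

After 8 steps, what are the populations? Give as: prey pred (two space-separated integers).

Step 1: prey: 26+7-14=19; pred: 14+7-7=14
Step 2: prey: 19+5-10=14; pred: 14+5-7=12
Step 3: prey: 14+4-6=12; pred: 12+3-6=9
Step 4: prey: 12+3-4=11; pred: 9+2-4=7
Step 5: prey: 11+3-3=11; pred: 7+1-3=5
Step 6: prey: 11+3-2=12; pred: 5+1-2=4
Step 7: prey: 12+3-1=14; pred: 4+0-2=2
Step 8: prey: 14+4-1=17; pred: 2+0-1=1

Answer: 17 1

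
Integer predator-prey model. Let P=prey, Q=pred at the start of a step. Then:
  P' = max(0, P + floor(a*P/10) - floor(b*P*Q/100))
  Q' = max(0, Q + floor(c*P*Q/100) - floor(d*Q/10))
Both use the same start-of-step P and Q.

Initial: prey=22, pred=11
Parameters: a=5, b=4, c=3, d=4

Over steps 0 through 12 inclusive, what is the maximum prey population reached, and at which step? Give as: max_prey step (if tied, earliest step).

Step 1: prey: 22+11-9=24; pred: 11+7-4=14
Step 2: prey: 24+12-13=23; pred: 14+10-5=19
Step 3: prey: 23+11-17=17; pred: 19+13-7=25
Step 4: prey: 17+8-17=8; pred: 25+12-10=27
Step 5: prey: 8+4-8=4; pred: 27+6-10=23
Step 6: prey: 4+2-3=3; pred: 23+2-9=16
Step 7: prey: 3+1-1=3; pred: 16+1-6=11
Step 8: prey: 3+1-1=3; pred: 11+0-4=7
Step 9: prey: 3+1-0=4; pred: 7+0-2=5
Step 10: prey: 4+2-0=6; pred: 5+0-2=3
Step 11: prey: 6+3-0=9; pred: 3+0-1=2
Step 12: prey: 9+4-0=13; pred: 2+0-0=2
Max prey = 24 at step 1

Answer: 24 1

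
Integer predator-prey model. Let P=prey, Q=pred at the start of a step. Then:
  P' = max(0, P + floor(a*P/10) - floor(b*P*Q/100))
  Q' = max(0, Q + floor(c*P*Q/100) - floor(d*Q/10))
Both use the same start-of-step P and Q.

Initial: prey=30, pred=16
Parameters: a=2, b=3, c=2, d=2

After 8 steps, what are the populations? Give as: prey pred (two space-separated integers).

Step 1: prey: 30+6-14=22; pred: 16+9-3=22
Step 2: prey: 22+4-14=12; pred: 22+9-4=27
Step 3: prey: 12+2-9=5; pred: 27+6-5=28
Step 4: prey: 5+1-4=2; pred: 28+2-5=25
Step 5: prey: 2+0-1=1; pred: 25+1-5=21
Step 6: prey: 1+0-0=1; pred: 21+0-4=17
Step 7: prey: 1+0-0=1; pred: 17+0-3=14
Step 8: prey: 1+0-0=1; pred: 14+0-2=12

Answer: 1 12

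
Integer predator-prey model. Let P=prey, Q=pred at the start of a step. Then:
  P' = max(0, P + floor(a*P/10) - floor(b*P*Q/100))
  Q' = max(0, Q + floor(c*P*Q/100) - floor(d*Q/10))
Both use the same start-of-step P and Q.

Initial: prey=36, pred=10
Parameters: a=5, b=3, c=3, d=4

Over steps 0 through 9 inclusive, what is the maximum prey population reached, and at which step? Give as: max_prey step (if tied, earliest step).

Step 1: prey: 36+18-10=44; pred: 10+10-4=16
Step 2: prey: 44+22-21=45; pred: 16+21-6=31
Step 3: prey: 45+22-41=26; pred: 31+41-12=60
Step 4: prey: 26+13-46=0; pred: 60+46-24=82
Step 5: prey: 0+0-0=0; pred: 82+0-32=50
Step 6: prey: 0+0-0=0; pred: 50+0-20=30
Step 7: prey: 0+0-0=0; pred: 30+0-12=18
Step 8: prey: 0+0-0=0; pred: 18+0-7=11
Step 9: prey: 0+0-0=0; pred: 11+0-4=7
Max prey = 45 at step 2

Answer: 45 2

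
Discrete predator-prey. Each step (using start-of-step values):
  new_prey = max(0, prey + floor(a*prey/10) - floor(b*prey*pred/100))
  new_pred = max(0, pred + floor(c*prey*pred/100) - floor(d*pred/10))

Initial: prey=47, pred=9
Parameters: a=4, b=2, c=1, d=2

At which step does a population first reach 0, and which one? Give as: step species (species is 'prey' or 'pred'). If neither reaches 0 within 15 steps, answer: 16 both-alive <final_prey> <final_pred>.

Answer: 8 prey

Derivation:
Step 1: prey: 47+18-8=57; pred: 9+4-1=12
Step 2: prey: 57+22-13=66; pred: 12+6-2=16
Step 3: prey: 66+26-21=71; pred: 16+10-3=23
Step 4: prey: 71+28-32=67; pred: 23+16-4=35
Step 5: prey: 67+26-46=47; pred: 35+23-7=51
Step 6: prey: 47+18-47=18; pred: 51+23-10=64
Step 7: prey: 18+7-23=2; pred: 64+11-12=63
Step 8: prey: 2+0-2=0; pred: 63+1-12=52
First extinction: prey at step 8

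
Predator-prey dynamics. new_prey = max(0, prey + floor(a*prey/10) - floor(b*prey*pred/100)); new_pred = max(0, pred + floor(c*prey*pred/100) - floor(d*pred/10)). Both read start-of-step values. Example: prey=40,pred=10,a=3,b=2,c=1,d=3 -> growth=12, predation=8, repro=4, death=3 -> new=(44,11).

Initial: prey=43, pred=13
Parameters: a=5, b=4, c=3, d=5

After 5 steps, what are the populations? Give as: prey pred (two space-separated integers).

Step 1: prey: 43+21-22=42; pred: 13+16-6=23
Step 2: prey: 42+21-38=25; pred: 23+28-11=40
Step 3: prey: 25+12-40=0; pred: 40+30-20=50
Step 4: prey: 0+0-0=0; pred: 50+0-25=25
Step 5: prey: 0+0-0=0; pred: 25+0-12=13

Answer: 0 13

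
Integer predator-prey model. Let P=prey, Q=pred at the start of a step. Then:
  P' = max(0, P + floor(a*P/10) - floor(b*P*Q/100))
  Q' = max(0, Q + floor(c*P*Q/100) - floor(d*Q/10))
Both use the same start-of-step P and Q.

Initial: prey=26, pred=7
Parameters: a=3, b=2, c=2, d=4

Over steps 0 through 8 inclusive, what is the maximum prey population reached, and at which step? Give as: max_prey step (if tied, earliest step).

Step 1: prey: 26+7-3=30; pred: 7+3-2=8
Step 2: prey: 30+9-4=35; pred: 8+4-3=9
Step 3: prey: 35+10-6=39; pred: 9+6-3=12
Step 4: prey: 39+11-9=41; pred: 12+9-4=17
Step 5: prey: 41+12-13=40; pred: 17+13-6=24
Step 6: prey: 40+12-19=33; pred: 24+19-9=34
Step 7: prey: 33+9-22=20; pred: 34+22-13=43
Step 8: prey: 20+6-17=9; pred: 43+17-17=43
Max prey = 41 at step 4

Answer: 41 4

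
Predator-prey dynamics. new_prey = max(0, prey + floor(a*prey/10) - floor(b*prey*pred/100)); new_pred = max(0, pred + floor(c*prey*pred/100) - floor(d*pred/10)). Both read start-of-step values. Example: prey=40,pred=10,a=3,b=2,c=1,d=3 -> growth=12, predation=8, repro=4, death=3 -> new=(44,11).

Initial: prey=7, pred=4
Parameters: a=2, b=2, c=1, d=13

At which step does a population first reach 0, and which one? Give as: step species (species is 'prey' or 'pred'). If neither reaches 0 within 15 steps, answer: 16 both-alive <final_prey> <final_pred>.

Step 1: prey: 7+1-0=8; pred: 4+0-5=0
First extinction: pred at step 1

Answer: 1 pred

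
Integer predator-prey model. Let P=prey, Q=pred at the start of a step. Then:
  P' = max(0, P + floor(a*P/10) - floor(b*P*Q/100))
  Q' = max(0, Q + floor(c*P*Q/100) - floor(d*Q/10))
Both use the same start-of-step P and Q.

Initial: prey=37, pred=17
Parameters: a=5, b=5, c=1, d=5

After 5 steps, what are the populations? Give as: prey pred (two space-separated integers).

Answer: 26 4

Derivation:
Step 1: prey: 37+18-31=24; pred: 17+6-8=15
Step 2: prey: 24+12-18=18; pred: 15+3-7=11
Step 3: prey: 18+9-9=18; pred: 11+1-5=7
Step 4: prey: 18+9-6=21; pred: 7+1-3=5
Step 5: prey: 21+10-5=26; pred: 5+1-2=4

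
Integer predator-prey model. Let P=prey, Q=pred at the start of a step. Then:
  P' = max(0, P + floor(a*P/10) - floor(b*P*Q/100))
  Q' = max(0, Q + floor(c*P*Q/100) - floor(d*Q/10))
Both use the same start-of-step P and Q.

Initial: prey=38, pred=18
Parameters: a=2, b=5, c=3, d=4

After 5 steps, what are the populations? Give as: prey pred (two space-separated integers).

Answer: 0 7

Derivation:
Step 1: prey: 38+7-34=11; pred: 18+20-7=31
Step 2: prey: 11+2-17=0; pred: 31+10-12=29
Step 3: prey: 0+0-0=0; pred: 29+0-11=18
Step 4: prey: 0+0-0=0; pred: 18+0-7=11
Step 5: prey: 0+0-0=0; pred: 11+0-4=7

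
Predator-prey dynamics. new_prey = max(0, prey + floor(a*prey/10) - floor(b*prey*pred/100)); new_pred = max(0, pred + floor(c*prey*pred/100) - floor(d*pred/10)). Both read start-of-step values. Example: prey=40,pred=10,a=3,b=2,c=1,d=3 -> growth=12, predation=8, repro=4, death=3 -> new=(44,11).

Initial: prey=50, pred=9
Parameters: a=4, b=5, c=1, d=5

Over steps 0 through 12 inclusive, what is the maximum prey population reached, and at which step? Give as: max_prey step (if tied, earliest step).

Step 1: prey: 50+20-22=48; pred: 9+4-4=9
Step 2: prey: 48+19-21=46; pred: 9+4-4=9
Step 3: prey: 46+18-20=44; pred: 9+4-4=9
Step 4: prey: 44+17-19=42; pred: 9+3-4=8
Step 5: prey: 42+16-16=42; pred: 8+3-4=7
Step 6: prey: 42+16-14=44; pred: 7+2-3=6
Step 7: prey: 44+17-13=48; pred: 6+2-3=5
Step 8: prey: 48+19-12=55; pred: 5+2-2=5
Step 9: prey: 55+22-13=64; pred: 5+2-2=5
Step 10: prey: 64+25-16=73; pred: 5+3-2=6
Step 11: prey: 73+29-21=81; pred: 6+4-3=7
Step 12: prey: 81+32-28=85; pred: 7+5-3=9
Max prey = 85 at step 12

Answer: 85 12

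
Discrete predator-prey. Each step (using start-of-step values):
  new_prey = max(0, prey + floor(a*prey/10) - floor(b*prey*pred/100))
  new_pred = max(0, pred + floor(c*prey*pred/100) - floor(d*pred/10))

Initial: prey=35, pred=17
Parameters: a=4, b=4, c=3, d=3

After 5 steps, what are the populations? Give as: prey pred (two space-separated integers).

Step 1: prey: 35+14-23=26; pred: 17+17-5=29
Step 2: prey: 26+10-30=6; pred: 29+22-8=43
Step 3: prey: 6+2-10=0; pred: 43+7-12=38
Step 4: prey: 0+0-0=0; pred: 38+0-11=27
Step 5: prey: 0+0-0=0; pred: 27+0-8=19

Answer: 0 19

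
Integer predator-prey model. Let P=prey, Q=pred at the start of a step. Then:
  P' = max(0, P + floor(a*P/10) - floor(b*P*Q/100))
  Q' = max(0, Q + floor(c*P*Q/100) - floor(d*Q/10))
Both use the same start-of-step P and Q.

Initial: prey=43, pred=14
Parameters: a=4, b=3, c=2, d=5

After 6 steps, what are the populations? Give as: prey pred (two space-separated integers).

Step 1: prey: 43+17-18=42; pred: 14+12-7=19
Step 2: prey: 42+16-23=35; pred: 19+15-9=25
Step 3: prey: 35+14-26=23; pred: 25+17-12=30
Step 4: prey: 23+9-20=12; pred: 30+13-15=28
Step 5: prey: 12+4-10=6; pred: 28+6-14=20
Step 6: prey: 6+2-3=5; pred: 20+2-10=12

Answer: 5 12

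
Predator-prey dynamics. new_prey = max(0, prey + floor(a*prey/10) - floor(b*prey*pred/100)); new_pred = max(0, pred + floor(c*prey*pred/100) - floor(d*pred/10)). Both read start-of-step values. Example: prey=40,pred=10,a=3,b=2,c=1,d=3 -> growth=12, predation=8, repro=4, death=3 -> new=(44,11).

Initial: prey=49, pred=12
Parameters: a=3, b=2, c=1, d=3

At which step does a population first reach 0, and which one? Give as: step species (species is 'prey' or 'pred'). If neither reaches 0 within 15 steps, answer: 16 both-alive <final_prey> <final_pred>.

Answer: 16 both-alive 12 5

Derivation:
Step 1: prey: 49+14-11=52; pred: 12+5-3=14
Step 2: prey: 52+15-14=53; pred: 14+7-4=17
Step 3: prey: 53+15-18=50; pred: 17+9-5=21
Step 4: prey: 50+15-21=44; pred: 21+10-6=25
Step 5: prey: 44+13-22=35; pred: 25+11-7=29
Step 6: prey: 35+10-20=25; pred: 29+10-8=31
Step 7: prey: 25+7-15=17; pred: 31+7-9=29
Step 8: prey: 17+5-9=13; pred: 29+4-8=25
Step 9: prey: 13+3-6=10; pred: 25+3-7=21
Step 10: prey: 10+3-4=9; pred: 21+2-6=17
Step 11: prey: 9+2-3=8; pred: 17+1-5=13
Step 12: prey: 8+2-2=8; pred: 13+1-3=11
Step 13: prey: 8+2-1=9; pred: 11+0-3=8
Step 14: prey: 9+2-1=10; pred: 8+0-2=6
Step 15: prey: 10+3-1=12; pred: 6+0-1=5
No extinction within 15 steps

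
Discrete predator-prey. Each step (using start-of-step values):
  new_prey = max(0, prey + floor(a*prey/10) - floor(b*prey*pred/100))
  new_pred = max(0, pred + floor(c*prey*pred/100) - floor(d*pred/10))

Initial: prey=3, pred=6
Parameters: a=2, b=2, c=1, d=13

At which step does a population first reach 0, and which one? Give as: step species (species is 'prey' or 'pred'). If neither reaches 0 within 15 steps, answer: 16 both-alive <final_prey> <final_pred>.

Step 1: prey: 3+0-0=3; pred: 6+0-7=0
First extinction: pred at step 1

Answer: 1 pred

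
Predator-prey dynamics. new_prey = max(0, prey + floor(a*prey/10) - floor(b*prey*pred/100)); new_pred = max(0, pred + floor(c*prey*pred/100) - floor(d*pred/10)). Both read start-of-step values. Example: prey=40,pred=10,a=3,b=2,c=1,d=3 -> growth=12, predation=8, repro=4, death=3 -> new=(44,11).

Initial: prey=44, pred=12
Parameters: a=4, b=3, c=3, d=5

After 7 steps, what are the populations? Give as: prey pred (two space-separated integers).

Answer: 0 6

Derivation:
Step 1: prey: 44+17-15=46; pred: 12+15-6=21
Step 2: prey: 46+18-28=36; pred: 21+28-10=39
Step 3: prey: 36+14-42=8; pred: 39+42-19=62
Step 4: prey: 8+3-14=0; pred: 62+14-31=45
Step 5: prey: 0+0-0=0; pred: 45+0-22=23
Step 6: prey: 0+0-0=0; pred: 23+0-11=12
Step 7: prey: 0+0-0=0; pred: 12+0-6=6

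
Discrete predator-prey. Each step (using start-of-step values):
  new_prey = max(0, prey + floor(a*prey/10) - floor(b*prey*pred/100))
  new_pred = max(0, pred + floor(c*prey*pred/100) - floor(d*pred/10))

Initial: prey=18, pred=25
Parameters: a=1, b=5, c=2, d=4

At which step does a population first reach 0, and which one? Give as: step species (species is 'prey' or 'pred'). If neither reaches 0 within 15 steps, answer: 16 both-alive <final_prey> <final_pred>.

Step 1: prey: 18+1-22=0; pred: 25+9-10=24
First extinction: prey at step 1

Answer: 1 prey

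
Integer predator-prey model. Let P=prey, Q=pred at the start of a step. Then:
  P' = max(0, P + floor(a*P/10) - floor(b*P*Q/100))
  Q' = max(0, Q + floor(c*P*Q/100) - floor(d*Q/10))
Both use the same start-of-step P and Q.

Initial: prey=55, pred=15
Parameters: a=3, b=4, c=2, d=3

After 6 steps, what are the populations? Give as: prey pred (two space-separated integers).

Answer: 0 12

Derivation:
Step 1: prey: 55+16-33=38; pred: 15+16-4=27
Step 2: prey: 38+11-41=8; pred: 27+20-8=39
Step 3: prey: 8+2-12=0; pred: 39+6-11=34
Step 4: prey: 0+0-0=0; pred: 34+0-10=24
Step 5: prey: 0+0-0=0; pred: 24+0-7=17
Step 6: prey: 0+0-0=0; pred: 17+0-5=12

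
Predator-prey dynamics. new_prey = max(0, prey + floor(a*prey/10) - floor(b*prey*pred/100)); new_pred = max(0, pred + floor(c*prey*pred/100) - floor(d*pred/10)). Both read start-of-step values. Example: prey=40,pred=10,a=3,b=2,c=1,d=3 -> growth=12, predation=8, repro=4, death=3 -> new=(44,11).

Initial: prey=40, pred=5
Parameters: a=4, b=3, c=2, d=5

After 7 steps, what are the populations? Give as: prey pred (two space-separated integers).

Step 1: prey: 40+16-6=50; pred: 5+4-2=7
Step 2: prey: 50+20-10=60; pred: 7+7-3=11
Step 3: prey: 60+24-19=65; pred: 11+13-5=19
Step 4: prey: 65+26-37=54; pred: 19+24-9=34
Step 5: prey: 54+21-55=20; pred: 34+36-17=53
Step 6: prey: 20+8-31=0; pred: 53+21-26=48
Step 7: prey: 0+0-0=0; pred: 48+0-24=24

Answer: 0 24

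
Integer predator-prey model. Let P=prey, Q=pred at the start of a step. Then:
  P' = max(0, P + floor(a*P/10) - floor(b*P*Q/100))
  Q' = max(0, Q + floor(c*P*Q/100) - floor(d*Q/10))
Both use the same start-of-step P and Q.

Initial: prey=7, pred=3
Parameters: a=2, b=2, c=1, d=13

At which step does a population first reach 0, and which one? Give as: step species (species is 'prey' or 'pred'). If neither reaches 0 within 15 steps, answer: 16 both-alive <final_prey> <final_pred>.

Answer: 1 pred

Derivation:
Step 1: prey: 7+1-0=8; pred: 3+0-3=0
First extinction: pred at step 1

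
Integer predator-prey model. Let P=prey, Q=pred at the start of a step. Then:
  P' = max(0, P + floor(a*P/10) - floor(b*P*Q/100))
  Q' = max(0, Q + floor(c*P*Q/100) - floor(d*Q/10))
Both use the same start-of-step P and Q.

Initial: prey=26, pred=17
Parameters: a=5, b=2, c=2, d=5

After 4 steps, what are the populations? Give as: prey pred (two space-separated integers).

Answer: 43 30

Derivation:
Step 1: prey: 26+13-8=31; pred: 17+8-8=17
Step 2: prey: 31+15-10=36; pred: 17+10-8=19
Step 3: prey: 36+18-13=41; pred: 19+13-9=23
Step 4: prey: 41+20-18=43; pred: 23+18-11=30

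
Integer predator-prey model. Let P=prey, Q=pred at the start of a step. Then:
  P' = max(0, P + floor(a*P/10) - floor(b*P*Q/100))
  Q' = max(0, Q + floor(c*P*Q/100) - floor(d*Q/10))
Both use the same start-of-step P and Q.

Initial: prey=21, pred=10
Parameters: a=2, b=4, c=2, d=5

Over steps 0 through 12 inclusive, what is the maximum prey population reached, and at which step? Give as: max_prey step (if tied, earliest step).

Answer: 35 12

Derivation:
Step 1: prey: 21+4-8=17; pred: 10+4-5=9
Step 2: prey: 17+3-6=14; pred: 9+3-4=8
Step 3: prey: 14+2-4=12; pred: 8+2-4=6
Step 4: prey: 12+2-2=12; pred: 6+1-3=4
Step 5: prey: 12+2-1=13; pred: 4+0-2=2
Step 6: prey: 13+2-1=14; pred: 2+0-1=1
Step 7: prey: 14+2-0=16; pred: 1+0-0=1
Step 8: prey: 16+3-0=19; pred: 1+0-0=1
Step 9: prey: 19+3-0=22; pred: 1+0-0=1
Step 10: prey: 22+4-0=26; pred: 1+0-0=1
Step 11: prey: 26+5-1=30; pred: 1+0-0=1
Step 12: prey: 30+6-1=35; pred: 1+0-0=1
Max prey = 35 at step 12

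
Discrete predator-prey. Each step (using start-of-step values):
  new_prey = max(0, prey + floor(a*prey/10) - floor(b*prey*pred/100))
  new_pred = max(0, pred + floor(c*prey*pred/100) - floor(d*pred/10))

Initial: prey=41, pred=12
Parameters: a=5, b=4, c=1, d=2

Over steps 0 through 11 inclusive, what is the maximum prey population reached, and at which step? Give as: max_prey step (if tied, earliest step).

Step 1: prey: 41+20-19=42; pred: 12+4-2=14
Step 2: prey: 42+21-23=40; pred: 14+5-2=17
Step 3: prey: 40+20-27=33; pred: 17+6-3=20
Step 4: prey: 33+16-26=23; pred: 20+6-4=22
Step 5: prey: 23+11-20=14; pred: 22+5-4=23
Step 6: prey: 14+7-12=9; pred: 23+3-4=22
Step 7: prey: 9+4-7=6; pred: 22+1-4=19
Step 8: prey: 6+3-4=5; pred: 19+1-3=17
Step 9: prey: 5+2-3=4; pred: 17+0-3=14
Step 10: prey: 4+2-2=4; pred: 14+0-2=12
Step 11: prey: 4+2-1=5; pred: 12+0-2=10
Max prey = 42 at step 1

Answer: 42 1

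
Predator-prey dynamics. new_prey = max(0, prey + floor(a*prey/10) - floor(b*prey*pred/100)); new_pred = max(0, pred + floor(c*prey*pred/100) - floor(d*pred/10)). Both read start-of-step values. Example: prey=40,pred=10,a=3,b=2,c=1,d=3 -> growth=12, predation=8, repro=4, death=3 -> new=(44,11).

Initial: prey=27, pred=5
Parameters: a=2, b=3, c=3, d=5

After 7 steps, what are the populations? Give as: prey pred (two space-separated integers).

Answer: 8 15

Derivation:
Step 1: prey: 27+5-4=28; pred: 5+4-2=7
Step 2: prey: 28+5-5=28; pred: 7+5-3=9
Step 3: prey: 28+5-7=26; pred: 9+7-4=12
Step 4: prey: 26+5-9=22; pred: 12+9-6=15
Step 5: prey: 22+4-9=17; pred: 15+9-7=17
Step 6: prey: 17+3-8=12; pred: 17+8-8=17
Step 7: prey: 12+2-6=8; pred: 17+6-8=15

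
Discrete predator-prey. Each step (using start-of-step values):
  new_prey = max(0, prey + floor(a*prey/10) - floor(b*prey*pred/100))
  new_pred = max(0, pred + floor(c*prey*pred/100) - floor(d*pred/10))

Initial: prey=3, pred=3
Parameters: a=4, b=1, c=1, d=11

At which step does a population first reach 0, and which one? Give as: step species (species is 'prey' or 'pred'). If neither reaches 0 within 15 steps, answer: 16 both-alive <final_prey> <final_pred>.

Answer: 1 pred

Derivation:
Step 1: prey: 3+1-0=4; pred: 3+0-3=0
First extinction: pred at step 1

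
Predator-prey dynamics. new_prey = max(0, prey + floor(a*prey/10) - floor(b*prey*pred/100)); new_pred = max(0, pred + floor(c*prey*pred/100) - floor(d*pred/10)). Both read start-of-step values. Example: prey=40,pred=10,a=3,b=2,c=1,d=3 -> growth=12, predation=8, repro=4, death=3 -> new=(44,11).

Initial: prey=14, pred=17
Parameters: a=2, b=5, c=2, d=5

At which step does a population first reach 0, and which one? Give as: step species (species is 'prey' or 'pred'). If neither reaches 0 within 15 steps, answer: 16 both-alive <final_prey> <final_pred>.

Step 1: prey: 14+2-11=5; pred: 17+4-8=13
Step 2: prey: 5+1-3=3; pred: 13+1-6=8
Step 3: prey: 3+0-1=2; pred: 8+0-4=4
Step 4: prey: 2+0-0=2; pred: 4+0-2=2
Step 5: prey: 2+0-0=2; pred: 2+0-1=1
Step 6: prey: 2+0-0=2; pred: 1+0-0=1
Steps 7-15: state stable at prey=2, pred=1 (no change)
No extinction within 15 steps

Answer: 16 both-alive 2 1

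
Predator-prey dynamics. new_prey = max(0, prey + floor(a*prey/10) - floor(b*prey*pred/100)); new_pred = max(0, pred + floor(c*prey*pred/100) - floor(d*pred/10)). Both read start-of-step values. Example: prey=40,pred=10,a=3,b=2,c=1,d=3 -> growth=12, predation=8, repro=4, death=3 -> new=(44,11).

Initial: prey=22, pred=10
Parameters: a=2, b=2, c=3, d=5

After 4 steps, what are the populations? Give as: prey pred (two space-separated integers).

Answer: 19 17

Derivation:
Step 1: prey: 22+4-4=22; pred: 10+6-5=11
Step 2: prey: 22+4-4=22; pred: 11+7-5=13
Step 3: prey: 22+4-5=21; pred: 13+8-6=15
Step 4: prey: 21+4-6=19; pred: 15+9-7=17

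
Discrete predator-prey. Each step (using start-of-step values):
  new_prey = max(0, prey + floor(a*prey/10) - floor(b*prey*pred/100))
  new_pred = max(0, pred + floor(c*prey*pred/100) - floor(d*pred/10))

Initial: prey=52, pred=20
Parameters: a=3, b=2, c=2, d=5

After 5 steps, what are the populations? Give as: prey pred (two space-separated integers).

Step 1: prey: 52+15-20=47; pred: 20+20-10=30
Step 2: prey: 47+14-28=33; pred: 30+28-15=43
Step 3: prey: 33+9-28=14; pred: 43+28-21=50
Step 4: prey: 14+4-14=4; pred: 50+14-25=39
Step 5: prey: 4+1-3=2; pred: 39+3-19=23

Answer: 2 23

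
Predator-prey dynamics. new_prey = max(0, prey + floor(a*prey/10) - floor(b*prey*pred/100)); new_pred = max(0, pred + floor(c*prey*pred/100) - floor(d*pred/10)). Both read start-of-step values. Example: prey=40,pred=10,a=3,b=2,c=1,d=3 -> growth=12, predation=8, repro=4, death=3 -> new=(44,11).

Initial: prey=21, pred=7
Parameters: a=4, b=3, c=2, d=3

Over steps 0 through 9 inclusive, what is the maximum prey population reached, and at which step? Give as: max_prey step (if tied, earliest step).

Answer: 39 4

Derivation:
Step 1: prey: 21+8-4=25; pred: 7+2-2=7
Step 2: prey: 25+10-5=30; pred: 7+3-2=8
Step 3: prey: 30+12-7=35; pred: 8+4-2=10
Step 4: prey: 35+14-10=39; pred: 10+7-3=14
Step 5: prey: 39+15-16=38; pred: 14+10-4=20
Step 6: prey: 38+15-22=31; pred: 20+15-6=29
Step 7: prey: 31+12-26=17; pred: 29+17-8=38
Step 8: prey: 17+6-19=4; pred: 38+12-11=39
Step 9: prey: 4+1-4=1; pred: 39+3-11=31
Max prey = 39 at step 4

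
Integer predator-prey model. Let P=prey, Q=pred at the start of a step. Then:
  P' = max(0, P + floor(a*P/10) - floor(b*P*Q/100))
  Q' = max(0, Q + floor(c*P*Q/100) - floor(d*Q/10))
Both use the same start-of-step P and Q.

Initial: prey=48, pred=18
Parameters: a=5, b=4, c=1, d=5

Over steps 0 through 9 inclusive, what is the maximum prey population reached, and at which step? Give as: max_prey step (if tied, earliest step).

Step 1: prey: 48+24-34=38; pred: 18+8-9=17
Step 2: prey: 38+19-25=32; pred: 17+6-8=15
Step 3: prey: 32+16-19=29; pred: 15+4-7=12
Step 4: prey: 29+14-13=30; pred: 12+3-6=9
Step 5: prey: 30+15-10=35; pred: 9+2-4=7
Step 6: prey: 35+17-9=43; pred: 7+2-3=6
Step 7: prey: 43+21-10=54; pred: 6+2-3=5
Step 8: prey: 54+27-10=71; pred: 5+2-2=5
Step 9: prey: 71+35-14=92; pred: 5+3-2=6
Max prey = 92 at step 9

Answer: 92 9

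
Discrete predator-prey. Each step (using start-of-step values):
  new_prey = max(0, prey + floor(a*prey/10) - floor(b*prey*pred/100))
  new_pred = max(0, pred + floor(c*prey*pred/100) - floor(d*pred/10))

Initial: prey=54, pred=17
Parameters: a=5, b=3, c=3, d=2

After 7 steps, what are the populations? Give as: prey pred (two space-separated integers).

Answer: 0 52

Derivation:
Step 1: prey: 54+27-27=54; pred: 17+27-3=41
Step 2: prey: 54+27-66=15; pred: 41+66-8=99
Step 3: prey: 15+7-44=0; pred: 99+44-19=124
Step 4: prey: 0+0-0=0; pred: 124+0-24=100
Step 5: prey: 0+0-0=0; pred: 100+0-20=80
Step 6: prey: 0+0-0=0; pred: 80+0-16=64
Step 7: prey: 0+0-0=0; pred: 64+0-12=52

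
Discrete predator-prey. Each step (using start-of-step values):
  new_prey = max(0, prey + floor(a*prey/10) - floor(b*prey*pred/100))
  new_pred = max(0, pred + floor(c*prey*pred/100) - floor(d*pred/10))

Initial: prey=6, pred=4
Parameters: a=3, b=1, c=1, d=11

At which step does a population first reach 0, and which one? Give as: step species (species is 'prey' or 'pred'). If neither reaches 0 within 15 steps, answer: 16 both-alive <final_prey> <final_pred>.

Step 1: prey: 6+1-0=7; pred: 4+0-4=0
First extinction: pred at step 1

Answer: 1 pred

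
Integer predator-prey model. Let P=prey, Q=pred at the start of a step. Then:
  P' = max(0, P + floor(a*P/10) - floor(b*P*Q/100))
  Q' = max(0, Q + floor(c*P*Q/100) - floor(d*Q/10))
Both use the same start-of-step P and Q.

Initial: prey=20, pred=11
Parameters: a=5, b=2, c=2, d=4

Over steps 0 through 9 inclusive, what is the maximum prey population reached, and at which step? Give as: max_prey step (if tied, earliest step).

Answer: 53 5

Derivation:
Step 1: prey: 20+10-4=26; pred: 11+4-4=11
Step 2: prey: 26+13-5=34; pred: 11+5-4=12
Step 3: prey: 34+17-8=43; pred: 12+8-4=16
Step 4: prey: 43+21-13=51; pred: 16+13-6=23
Step 5: prey: 51+25-23=53; pred: 23+23-9=37
Step 6: prey: 53+26-39=40; pred: 37+39-14=62
Step 7: prey: 40+20-49=11; pred: 62+49-24=87
Step 8: prey: 11+5-19=0; pred: 87+19-34=72
Step 9: prey: 0+0-0=0; pred: 72+0-28=44
Max prey = 53 at step 5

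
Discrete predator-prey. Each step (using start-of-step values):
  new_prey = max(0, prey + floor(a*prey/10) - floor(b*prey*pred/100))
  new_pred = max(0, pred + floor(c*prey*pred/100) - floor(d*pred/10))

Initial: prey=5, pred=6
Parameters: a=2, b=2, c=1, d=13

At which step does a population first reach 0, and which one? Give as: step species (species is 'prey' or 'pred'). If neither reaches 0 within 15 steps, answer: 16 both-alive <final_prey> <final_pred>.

Step 1: prey: 5+1-0=6; pred: 6+0-7=0
First extinction: pred at step 1

Answer: 1 pred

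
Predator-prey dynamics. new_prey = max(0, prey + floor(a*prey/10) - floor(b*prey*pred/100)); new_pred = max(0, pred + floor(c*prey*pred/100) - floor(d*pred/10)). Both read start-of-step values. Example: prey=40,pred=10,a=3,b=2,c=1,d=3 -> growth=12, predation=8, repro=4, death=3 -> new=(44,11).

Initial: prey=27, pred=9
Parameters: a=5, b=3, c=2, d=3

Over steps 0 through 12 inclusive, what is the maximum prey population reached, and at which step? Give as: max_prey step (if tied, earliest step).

Answer: 41 3

Derivation:
Step 1: prey: 27+13-7=33; pred: 9+4-2=11
Step 2: prey: 33+16-10=39; pred: 11+7-3=15
Step 3: prey: 39+19-17=41; pred: 15+11-4=22
Step 4: prey: 41+20-27=34; pred: 22+18-6=34
Step 5: prey: 34+17-34=17; pred: 34+23-10=47
Step 6: prey: 17+8-23=2; pred: 47+15-14=48
Step 7: prey: 2+1-2=1; pred: 48+1-14=35
Step 8: prey: 1+0-1=0; pred: 35+0-10=25
Step 9: prey: 0+0-0=0; pred: 25+0-7=18
Step 10: prey: 0+0-0=0; pred: 18+0-5=13
Step 11: prey: 0+0-0=0; pred: 13+0-3=10
Step 12: prey: 0+0-0=0; pred: 10+0-3=7
Max prey = 41 at step 3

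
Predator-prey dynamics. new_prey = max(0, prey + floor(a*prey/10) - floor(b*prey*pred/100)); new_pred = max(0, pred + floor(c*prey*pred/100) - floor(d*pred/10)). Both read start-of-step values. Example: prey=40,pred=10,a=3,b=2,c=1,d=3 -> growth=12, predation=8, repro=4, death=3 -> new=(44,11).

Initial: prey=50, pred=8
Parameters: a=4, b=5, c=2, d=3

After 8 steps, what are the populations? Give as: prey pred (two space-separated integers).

Step 1: prey: 50+20-20=50; pred: 8+8-2=14
Step 2: prey: 50+20-35=35; pred: 14+14-4=24
Step 3: prey: 35+14-42=7; pred: 24+16-7=33
Step 4: prey: 7+2-11=0; pred: 33+4-9=28
Step 5: prey: 0+0-0=0; pred: 28+0-8=20
Step 6: prey: 0+0-0=0; pred: 20+0-6=14
Step 7: prey: 0+0-0=0; pred: 14+0-4=10
Step 8: prey: 0+0-0=0; pred: 10+0-3=7

Answer: 0 7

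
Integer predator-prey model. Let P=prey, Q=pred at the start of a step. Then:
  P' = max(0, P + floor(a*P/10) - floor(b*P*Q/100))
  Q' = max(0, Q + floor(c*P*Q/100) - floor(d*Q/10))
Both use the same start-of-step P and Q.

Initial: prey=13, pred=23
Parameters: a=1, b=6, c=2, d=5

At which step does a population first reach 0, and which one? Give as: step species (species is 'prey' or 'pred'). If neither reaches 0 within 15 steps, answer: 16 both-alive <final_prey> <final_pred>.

Answer: 1 prey

Derivation:
Step 1: prey: 13+1-17=0; pred: 23+5-11=17
First extinction: prey at step 1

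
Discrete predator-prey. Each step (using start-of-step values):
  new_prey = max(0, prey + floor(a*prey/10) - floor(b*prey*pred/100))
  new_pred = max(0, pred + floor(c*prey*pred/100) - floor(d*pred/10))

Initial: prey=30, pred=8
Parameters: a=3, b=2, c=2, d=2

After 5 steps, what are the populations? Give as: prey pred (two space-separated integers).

Step 1: prey: 30+9-4=35; pred: 8+4-1=11
Step 2: prey: 35+10-7=38; pred: 11+7-2=16
Step 3: prey: 38+11-12=37; pred: 16+12-3=25
Step 4: prey: 37+11-18=30; pred: 25+18-5=38
Step 5: prey: 30+9-22=17; pred: 38+22-7=53

Answer: 17 53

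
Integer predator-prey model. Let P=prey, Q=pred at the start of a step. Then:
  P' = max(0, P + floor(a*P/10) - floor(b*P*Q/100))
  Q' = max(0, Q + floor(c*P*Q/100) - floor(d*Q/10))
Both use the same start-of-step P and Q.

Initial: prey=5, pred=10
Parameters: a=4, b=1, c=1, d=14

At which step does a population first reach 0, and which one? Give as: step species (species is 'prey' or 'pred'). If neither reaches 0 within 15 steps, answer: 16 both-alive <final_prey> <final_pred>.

Answer: 1 pred

Derivation:
Step 1: prey: 5+2-0=7; pred: 10+0-14=0
First extinction: pred at step 1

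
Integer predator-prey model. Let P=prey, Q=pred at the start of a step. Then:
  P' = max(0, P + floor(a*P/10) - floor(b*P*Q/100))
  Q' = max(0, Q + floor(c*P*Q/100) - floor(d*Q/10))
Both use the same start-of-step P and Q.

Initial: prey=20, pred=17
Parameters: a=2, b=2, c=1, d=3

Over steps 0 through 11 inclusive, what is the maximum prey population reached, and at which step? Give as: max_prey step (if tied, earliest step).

Answer: 22 11

Derivation:
Step 1: prey: 20+4-6=18; pred: 17+3-5=15
Step 2: prey: 18+3-5=16; pred: 15+2-4=13
Step 3: prey: 16+3-4=15; pred: 13+2-3=12
Step 4: prey: 15+3-3=15; pred: 12+1-3=10
Step 5: prey: 15+3-3=15; pred: 10+1-3=8
Step 6: prey: 15+3-2=16; pred: 8+1-2=7
Step 7: prey: 16+3-2=17; pred: 7+1-2=6
Step 8: prey: 17+3-2=18; pred: 6+1-1=6
Step 9: prey: 18+3-2=19; pred: 6+1-1=6
Step 10: prey: 19+3-2=20; pred: 6+1-1=6
Step 11: prey: 20+4-2=22; pred: 6+1-1=6
Max prey = 22 at step 11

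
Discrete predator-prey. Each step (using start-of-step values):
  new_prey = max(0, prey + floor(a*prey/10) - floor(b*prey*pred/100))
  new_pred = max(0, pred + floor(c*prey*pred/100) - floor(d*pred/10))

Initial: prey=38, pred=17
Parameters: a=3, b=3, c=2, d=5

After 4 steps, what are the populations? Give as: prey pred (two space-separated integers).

Step 1: prey: 38+11-19=30; pred: 17+12-8=21
Step 2: prey: 30+9-18=21; pred: 21+12-10=23
Step 3: prey: 21+6-14=13; pred: 23+9-11=21
Step 4: prey: 13+3-8=8; pred: 21+5-10=16

Answer: 8 16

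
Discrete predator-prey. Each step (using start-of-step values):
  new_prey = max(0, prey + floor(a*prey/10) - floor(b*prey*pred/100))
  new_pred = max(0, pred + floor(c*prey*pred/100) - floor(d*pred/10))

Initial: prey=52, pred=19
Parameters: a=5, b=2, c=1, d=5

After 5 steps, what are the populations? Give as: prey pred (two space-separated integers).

Step 1: prey: 52+26-19=59; pred: 19+9-9=19
Step 2: prey: 59+29-22=66; pred: 19+11-9=21
Step 3: prey: 66+33-27=72; pred: 21+13-10=24
Step 4: prey: 72+36-34=74; pred: 24+17-12=29
Step 5: prey: 74+37-42=69; pred: 29+21-14=36

Answer: 69 36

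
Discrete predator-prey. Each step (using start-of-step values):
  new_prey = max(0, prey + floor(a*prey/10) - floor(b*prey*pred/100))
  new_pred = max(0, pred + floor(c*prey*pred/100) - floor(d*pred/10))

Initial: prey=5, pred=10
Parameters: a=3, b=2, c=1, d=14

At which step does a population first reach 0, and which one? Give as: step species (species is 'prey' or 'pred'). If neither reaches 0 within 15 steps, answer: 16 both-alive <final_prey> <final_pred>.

Step 1: prey: 5+1-1=5; pred: 10+0-14=0
First extinction: pred at step 1

Answer: 1 pred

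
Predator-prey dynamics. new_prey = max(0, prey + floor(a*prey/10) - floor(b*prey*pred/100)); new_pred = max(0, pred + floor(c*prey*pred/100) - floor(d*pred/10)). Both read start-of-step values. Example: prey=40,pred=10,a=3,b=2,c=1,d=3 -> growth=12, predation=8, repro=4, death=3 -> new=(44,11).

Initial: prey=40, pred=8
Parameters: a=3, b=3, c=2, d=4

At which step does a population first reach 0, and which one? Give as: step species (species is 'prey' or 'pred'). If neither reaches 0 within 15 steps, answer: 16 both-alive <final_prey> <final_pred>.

Step 1: prey: 40+12-9=43; pred: 8+6-3=11
Step 2: prey: 43+12-14=41; pred: 11+9-4=16
Step 3: prey: 41+12-19=34; pred: 16+13-6=23
Step 4: prey: 34+10-23=21; pred: 23+15-9=29
Step 5: prey: 21+6-18=9; pred: 29+12-11=30
Step 6: prey: 9+2-8=3; pred: 30+5-12=23
Step 7: prey: 3+0-2=1; pred: 23+1-9=15
Step 8: prey: 1+0-0=1; pred: 15+0-6=9
Step 9: prey: 1+0-0=1; pred: 9+0-3=6
Step 10: prey: 1+0-0=1; pred: 6+0-2=4
Step 11: prey: 1+0-0=1; pred: 4+0-1=3
Step 12: prey: 1+0-0=1; pred: 3+0-1=2
Step 13: prey: 1+0-0=1; pred: 2+0-0=2
Steps 14-15: state stable at prey=1, pred=2 (no change)
No extinction within 15 steps

Answer: 16 both-alive 1 2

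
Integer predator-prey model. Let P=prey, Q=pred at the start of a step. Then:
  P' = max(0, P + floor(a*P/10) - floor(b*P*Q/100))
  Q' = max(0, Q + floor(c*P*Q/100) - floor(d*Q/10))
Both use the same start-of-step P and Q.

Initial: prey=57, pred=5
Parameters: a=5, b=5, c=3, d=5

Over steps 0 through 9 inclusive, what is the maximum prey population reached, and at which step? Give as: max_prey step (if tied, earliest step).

Step 1: prey: 57+28-14=71; pred: 5+8-2=11
Step 2: prey: 71+35-39=67; pred: 11+23-5=29
Step 3: prey: 67+33-97=3; pred: 29+58-14=73
Step 4: prey: 3+1-10=0; pred: 73+6-36=43
Step 5: prey: 0+0-0=0; pred: 43+0-21=22
Step 6: prey: 0+0-0=0; pred: 22+0-11=11
Step 7: prey: 0+0-0=0; pred: 11+0-5=6
Step 8: prey: 0+0-0=0; pred: 6+0-3=3
Step 9: prey: 0+0-0=0; pred: 3+0-1=2
Max prey = 71 at step 1

Answer: 71 1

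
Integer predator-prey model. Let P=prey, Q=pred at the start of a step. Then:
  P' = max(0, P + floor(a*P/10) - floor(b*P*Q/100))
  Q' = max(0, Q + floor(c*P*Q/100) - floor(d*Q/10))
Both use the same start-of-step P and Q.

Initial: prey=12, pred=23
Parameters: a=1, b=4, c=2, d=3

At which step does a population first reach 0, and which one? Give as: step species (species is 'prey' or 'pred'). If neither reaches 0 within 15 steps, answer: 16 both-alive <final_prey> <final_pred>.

Answer: 16 both-alive 1 3

Derivation:
Step 1: prey: 12+1-11=2; pred: 23+5-6=22
Step 2: prey: 2+0-1=1; pred: 22+0-6=16
Step 3: prey: 1+0-0=1; pred: 16+0-4=12
Step 4: prey: 1+0-0=1; pred: 12+0-3=9
Step 5: prey: 1+0-0=1; pred: 9+0-2=7
Step 6: prey: 1+0-0=1; pred: 7+0-2=5
Step 7: prey: 1+0-0=1; pred: 5+0-1=4
Step 8: prey: 1+0-0=1; pred: 4+0-1=3
Step 9: prey: 1+0-0=1; pred: 3+0-0=3
Steps 10-15: state stable at prey=1, pred=3 (no change)
No extinction within 15 steps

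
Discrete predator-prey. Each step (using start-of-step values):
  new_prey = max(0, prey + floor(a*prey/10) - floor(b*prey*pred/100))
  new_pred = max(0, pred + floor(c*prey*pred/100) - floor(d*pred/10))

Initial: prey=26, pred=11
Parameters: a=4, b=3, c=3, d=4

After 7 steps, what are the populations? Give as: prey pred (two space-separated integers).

Answer: 1 15

Derivation:
Step 1: prey: 26+10-8=28; pred: 11+8-4=15
Step 2: prey: 28+11-12=27; pred: 15+12-6=21
Step 3: prey: 27+10-17=20; pred: 21+17-8=30
Step 4: prey: 20+8-18=10; pred: 30+18-12=36
Step 5: prey: 10+4-10=4; pred: 36+10-14=32
Step 6: prey: 4+1-3=2; pred: 32+3-12=23
Step 7: prey: 2+0-1=1; pred: 23+1-9=15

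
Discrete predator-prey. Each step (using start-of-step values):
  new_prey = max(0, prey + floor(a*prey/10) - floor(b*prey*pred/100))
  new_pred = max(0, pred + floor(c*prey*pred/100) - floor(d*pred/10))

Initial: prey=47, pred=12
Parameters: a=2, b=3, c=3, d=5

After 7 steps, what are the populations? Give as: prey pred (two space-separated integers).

Step 1: prey: 47+9-16=40; pred: 12+16-6=22
Step 2: prey: 40+8-26=22; pred: 22+26-11=37
Step 3: prey: 22+4-24=2; pred: 37+24-18=43
Step 4: prey: 2+0-2=0; pred: 43+2-21=24
Step 5: prey: 0+0-0=0; pred: 24+0-12=12
Step 6: prey: 0+0-0=0; pred: 12+0-6=6
Step 7: prey: 0+0-0=0; pred: 6+0-3=3

Answer: 0 3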